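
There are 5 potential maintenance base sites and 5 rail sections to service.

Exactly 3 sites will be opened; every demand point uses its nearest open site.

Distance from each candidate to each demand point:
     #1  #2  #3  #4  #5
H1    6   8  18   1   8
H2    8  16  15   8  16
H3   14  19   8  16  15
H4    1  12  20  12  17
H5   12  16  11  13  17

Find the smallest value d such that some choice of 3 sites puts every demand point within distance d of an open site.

Open {H1, H2, H3}.
  Farthest demand point is #2 at distance 8 (to H1); all others are ≤ 8.
With {H1, H3, H4} the worst case is 8.
With {H1, H3, H5} the worst case is 8.
No size-3 selection achieves below 8.

8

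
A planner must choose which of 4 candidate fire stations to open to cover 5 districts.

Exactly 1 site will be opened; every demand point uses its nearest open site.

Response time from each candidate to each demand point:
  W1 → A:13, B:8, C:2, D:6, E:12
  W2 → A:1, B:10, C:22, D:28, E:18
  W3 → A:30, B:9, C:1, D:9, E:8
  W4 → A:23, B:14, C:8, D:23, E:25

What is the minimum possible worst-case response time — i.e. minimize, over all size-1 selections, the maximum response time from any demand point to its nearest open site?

13

Open {W1}.
  Farthest demand point is A at response time 13 (to W1); all others are ≤ 13.
With {W4} the worst case is 25.
With {W2} the worst case is 28.
No size-1 selection achieves below 13.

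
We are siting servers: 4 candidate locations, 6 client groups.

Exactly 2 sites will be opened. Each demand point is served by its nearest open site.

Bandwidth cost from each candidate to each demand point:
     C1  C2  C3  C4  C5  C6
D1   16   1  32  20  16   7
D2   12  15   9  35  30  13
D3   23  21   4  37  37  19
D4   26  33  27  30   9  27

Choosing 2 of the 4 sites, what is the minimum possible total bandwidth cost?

Open {D1, D3}.
  C1→D1 16, C2→D1 1, C3→D3 4, C4→D1 20, C5→D1 16, C6→D1 7  ⇒ total 64.
Compare {D1, D2}: total 65.
Compare {D1, D4}: total 80.
No size-2 selection does better; minimum is 64.

64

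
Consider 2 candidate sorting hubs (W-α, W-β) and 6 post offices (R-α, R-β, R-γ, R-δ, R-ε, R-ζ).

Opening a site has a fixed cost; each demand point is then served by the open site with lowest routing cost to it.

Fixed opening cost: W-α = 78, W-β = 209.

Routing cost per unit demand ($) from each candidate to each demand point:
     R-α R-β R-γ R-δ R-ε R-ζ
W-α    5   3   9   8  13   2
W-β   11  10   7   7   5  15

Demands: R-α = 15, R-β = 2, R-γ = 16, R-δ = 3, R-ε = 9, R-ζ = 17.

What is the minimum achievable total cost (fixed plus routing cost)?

478

Open {W-α}: assign each demand point to its cheapest open site.
  R-α→W-α 15×5=75, R-β→W-α 2×3=6, R-γ→W-α 16×9=144, R-δ→W-α 3×8=24, R-ε→W-α 9×13=117, R-ζ→W-α 17×2=34
  routing cost 400, fixed 78 → total 478.
Compare {W-α, W-β}: routing cost 293 + fixed 287 = 580.
Compare {W-β}: routing cost 618 + fixed 209 = 827.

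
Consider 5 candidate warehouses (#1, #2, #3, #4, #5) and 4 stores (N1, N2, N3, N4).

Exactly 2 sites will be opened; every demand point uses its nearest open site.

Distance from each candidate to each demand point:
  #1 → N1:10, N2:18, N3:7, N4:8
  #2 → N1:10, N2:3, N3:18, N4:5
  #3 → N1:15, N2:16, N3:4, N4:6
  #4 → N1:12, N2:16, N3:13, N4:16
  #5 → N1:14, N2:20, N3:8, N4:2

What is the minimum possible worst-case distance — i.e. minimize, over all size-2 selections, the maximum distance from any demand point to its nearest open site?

10

Open {#1, #2}.
  Farthest demand point is N1 at distance 10 (to #1); all others are ≤ 10.
With {#2, #3} the worst case is 10.
With {#2, #5} the worst case is 10.
No size-2 selection achieves below 10.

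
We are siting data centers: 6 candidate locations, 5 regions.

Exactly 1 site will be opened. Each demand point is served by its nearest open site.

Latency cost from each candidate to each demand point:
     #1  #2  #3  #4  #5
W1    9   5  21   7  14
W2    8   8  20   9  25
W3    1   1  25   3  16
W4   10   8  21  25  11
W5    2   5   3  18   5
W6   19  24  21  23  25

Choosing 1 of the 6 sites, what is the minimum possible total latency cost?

33

Open {W5}.
  #1→W5 2, #2→W5 5, #3→W5 3, #4→W5 18, #5→W5 5  ⇒ total 33.
Compare {W3}: total 46.
Compare {W1}: total 56.
No size-1 selection does better; minimum is 33.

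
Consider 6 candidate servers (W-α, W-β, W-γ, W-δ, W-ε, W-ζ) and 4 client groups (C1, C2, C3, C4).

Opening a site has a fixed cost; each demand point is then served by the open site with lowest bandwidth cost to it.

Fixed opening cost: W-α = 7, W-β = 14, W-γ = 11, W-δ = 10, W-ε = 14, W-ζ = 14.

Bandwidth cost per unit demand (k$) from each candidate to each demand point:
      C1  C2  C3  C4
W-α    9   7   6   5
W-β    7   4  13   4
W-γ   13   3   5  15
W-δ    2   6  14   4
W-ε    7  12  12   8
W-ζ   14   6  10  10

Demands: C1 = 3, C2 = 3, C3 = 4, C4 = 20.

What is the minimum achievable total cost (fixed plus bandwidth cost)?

136

Open {W-γ, W-δ}: assign each demand point to its cheapest open site.
  C1→W-δ 3×2=6, C2→W-γ 3×3=9, C3→W-γ 4×5=20, C4→W-δ 20×4=80
  bandwidth cost 115, fixed 21 → total 136.
Compare {W-α, W-γ, W-δ}: bandwidth cost 115 + fixed 28 = 143.
Compare {W-α, W-δ}: bandwidth cost 128 + fixed 17 = 145.
Compare {W-β, W-γ, W-δ}: bandwidth cost 115 + fixed 35 = 150.
All other subsets cost ≥ 143. Minimum total cost: 136.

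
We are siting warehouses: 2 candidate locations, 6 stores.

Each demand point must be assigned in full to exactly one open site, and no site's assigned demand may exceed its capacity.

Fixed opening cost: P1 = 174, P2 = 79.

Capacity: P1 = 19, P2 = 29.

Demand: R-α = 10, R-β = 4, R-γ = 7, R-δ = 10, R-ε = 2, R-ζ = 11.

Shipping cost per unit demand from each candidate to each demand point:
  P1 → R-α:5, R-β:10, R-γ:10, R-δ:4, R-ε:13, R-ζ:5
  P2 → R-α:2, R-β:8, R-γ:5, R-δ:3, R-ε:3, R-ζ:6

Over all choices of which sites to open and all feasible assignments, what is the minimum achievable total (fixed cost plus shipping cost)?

439

Open {P1, P2}; cheapest assignment that respects the capacities:
  P1 (cap 19, load 15): R-β, R-ζ — cost 4×10 + 11×5 = 95
  P2 (cap 29, load 29): R-α, R-γ, R-δ, R-ε — cost 10×2 + 7×5 + 10×3 + 2×3 = 91
  Shipping 186, fixed 253 → total 439.
  Any other capacity-feasible assignment to {P1, P2} ships for at least 186.
Total demand is 44 and no other set of sites has combined capacity ≥ 44, so {P1, P2} is the only feasible choice of open sites. Minimum: 439.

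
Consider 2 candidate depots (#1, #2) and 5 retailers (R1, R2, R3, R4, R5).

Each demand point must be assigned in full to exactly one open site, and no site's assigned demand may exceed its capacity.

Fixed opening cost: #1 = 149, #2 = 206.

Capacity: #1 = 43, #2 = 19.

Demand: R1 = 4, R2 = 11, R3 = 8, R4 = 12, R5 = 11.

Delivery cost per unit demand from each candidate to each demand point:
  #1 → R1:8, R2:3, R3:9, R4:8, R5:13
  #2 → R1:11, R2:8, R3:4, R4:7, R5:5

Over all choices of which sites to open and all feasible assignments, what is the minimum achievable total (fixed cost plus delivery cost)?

603

Open {#1, #2}; cheapest assignment that respects the capacities:
  #1 (cap 43, load 27): R1, R2, R4 — cost 4×8 + 11×3 + 12×8 = 161
  #2 (cap 19, load 19): R3, R5 — cost 8×4 + 11×5 = 87
  Shipping 248, fixed 355 → total 603.
  Any other capacity-feasible assignment to {#1, #2} ships for at least 248.
Total demand is 46 and no other set of sites has combined capacity ≥ 46, so {#1, #2} is the only feasible choice of open sites. Minimum: 603.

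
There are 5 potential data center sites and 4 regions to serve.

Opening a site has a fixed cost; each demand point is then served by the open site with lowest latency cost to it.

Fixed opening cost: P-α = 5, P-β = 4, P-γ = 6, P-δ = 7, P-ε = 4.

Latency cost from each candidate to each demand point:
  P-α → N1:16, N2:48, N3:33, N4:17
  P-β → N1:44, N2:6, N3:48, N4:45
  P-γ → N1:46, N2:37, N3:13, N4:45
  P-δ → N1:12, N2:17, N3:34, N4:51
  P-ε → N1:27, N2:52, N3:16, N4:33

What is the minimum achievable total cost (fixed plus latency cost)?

67

Open {P-α, P-β, P-γ}: assign each demand point to its cheapest open site.
  N1→P-α 16, N2→P-β 6, N3→P-γ 13, N4→P-α 17
  latency cost 52, fixed 15 → total 67.
Compare {P-α, P-β, P-ε}: latency cost 55 + fixed 13 = 68.
Compare {P-α, P-β, P-γ, P-δ}: latency cost 48 + fixed 22 = 70.
Compare {P-α, P-β, P-γ, P-ε}: latency cost 52 + fixed 19 = 71.
All other subsets cost ≥ 68. Minimum total cost: 67.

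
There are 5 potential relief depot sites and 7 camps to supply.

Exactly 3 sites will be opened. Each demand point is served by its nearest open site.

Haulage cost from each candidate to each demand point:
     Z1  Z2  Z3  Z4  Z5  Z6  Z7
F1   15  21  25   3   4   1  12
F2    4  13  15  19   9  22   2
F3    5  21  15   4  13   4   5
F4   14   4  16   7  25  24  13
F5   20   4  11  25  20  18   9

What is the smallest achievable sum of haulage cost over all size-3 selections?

Open {F1, F2, F5}.
  Z1→F2 4, Z2→F5 4, Z3→F5 11, Z4→F1 3, Z5→F1 4, Z6→F1 1, Z7→F2 2  ⇒ total 29.
Compare {F1, F2, F4}: total 33.
Compare {F1, F3, F5}: total 33.
No size-3 selection does better; minimum is 29.

29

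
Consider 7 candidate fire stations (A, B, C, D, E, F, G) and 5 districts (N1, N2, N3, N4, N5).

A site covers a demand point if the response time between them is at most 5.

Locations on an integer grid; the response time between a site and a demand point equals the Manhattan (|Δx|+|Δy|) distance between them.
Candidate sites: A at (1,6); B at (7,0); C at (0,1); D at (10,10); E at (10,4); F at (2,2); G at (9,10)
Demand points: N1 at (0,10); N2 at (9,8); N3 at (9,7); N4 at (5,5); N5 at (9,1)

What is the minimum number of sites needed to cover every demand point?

2

Coverage sets (demand points within 5 of each site):
  A: {N1, N4}
  B: {N5}
  C: {}
  D: {N2, N3}
  E: {N2, N3, N5}
  F: {}
  G: {N2, N3}
No single site covers all 5 demand points.
But {A, E} covers everything, so the minimum is 2.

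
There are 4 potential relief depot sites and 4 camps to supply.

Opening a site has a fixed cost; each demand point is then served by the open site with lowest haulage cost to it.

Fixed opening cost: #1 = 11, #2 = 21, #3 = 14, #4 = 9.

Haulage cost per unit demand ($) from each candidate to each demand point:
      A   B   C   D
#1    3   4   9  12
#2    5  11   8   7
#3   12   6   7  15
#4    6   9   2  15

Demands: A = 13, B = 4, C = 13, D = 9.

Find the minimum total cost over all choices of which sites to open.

Open {#1, #2, #4}: assign each demand point to its cheapest open site.
  A→#1 13×3=39, B→#1 4×4=16, C→#4 13×2=26, D→#2 9×7=63
  haulage cost 144, fixed 41 → total 185.
Compare {#1, #2, #3, #4}: haulage cost 144 + fixed 55 = 199.
Compare {#1, #4}: haulage cost 189 + fixed 20 = 209.
Compare {#2, #4}: haulage cost 190 + fixed 30 = 220.
All other subsets cost ≥ 199. Minimum total cost: 185.

185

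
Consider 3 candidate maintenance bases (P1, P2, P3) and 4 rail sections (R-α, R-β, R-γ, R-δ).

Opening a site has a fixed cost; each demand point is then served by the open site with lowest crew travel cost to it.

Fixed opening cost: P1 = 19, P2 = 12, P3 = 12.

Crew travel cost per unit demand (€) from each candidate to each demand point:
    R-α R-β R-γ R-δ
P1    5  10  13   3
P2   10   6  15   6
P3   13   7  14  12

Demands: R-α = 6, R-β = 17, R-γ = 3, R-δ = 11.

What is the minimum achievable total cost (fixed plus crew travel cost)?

235

Open {P1, P2}: assign each demand point to its cheapest open site.
  R-α→P1 6×5=30, R-β→P2 17×6=102, R-γ→P1 3×13=39, R-δ→P1 11×3=33
  crew travel cost 204, fixed 31 → total 235.
Compare {P1, P2, P3}: crew travel cost 204 + fixed 43 = 247.
Compare {P1, P3}: crew travel cost 221 + fixed 31 = 252.
Compare {P2}: crew travel cost 273 + fixed 12 = 285.
All other subsets cost ≥ 247. Minimum total cost: 235.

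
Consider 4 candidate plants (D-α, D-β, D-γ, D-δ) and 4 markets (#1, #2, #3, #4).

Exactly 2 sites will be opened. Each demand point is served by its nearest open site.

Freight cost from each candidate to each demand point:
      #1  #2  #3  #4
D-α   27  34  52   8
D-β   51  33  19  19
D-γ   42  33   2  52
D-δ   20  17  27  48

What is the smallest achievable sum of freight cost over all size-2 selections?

70

Open {D-α, D-γ}.
  #1→D-α 27, #2→D-γ 33, #3→D-γ 2, #4→D-α 8  ⇒ total 70.
Compare {D-α, D-δ}: total 72.
Compare {D-β, D-δ}: total 75.
No size-2 selection does better; minimum is 70.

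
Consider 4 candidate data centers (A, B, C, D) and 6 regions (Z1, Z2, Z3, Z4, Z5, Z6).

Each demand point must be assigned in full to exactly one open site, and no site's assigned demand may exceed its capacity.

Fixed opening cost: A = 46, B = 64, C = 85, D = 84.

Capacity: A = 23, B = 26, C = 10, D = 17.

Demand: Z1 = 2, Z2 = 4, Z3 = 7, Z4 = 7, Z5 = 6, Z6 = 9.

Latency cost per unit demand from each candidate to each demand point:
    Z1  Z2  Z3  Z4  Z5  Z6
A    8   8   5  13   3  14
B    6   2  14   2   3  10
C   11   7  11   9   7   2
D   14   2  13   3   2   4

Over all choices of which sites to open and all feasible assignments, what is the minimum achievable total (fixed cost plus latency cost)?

Open {A, B}; cheapest assignment that respects the capacities:
  A (cap 23, load 13): Z3, Z5 — cost 7×5 + 6×3 = 53
  B (cap 26, load 22): Z1, Z2, Z4, Z6 — cost 2×6 + 4×2 + 7×2 + 9×10 = 124
  Shipping 177, fixed 110 → total 287.
  Any other capacity-feasible assignment to {A, B} ships for at least 177.
Compare {A, D}: its best feasible assignment gives total 288.
Compare {A, B, C}: its best feasible assignment gives total 300.
Every other set of open sites that can feasibly serve all demand totals ≥ 288 even under its best assignment. Minimum: 287.

287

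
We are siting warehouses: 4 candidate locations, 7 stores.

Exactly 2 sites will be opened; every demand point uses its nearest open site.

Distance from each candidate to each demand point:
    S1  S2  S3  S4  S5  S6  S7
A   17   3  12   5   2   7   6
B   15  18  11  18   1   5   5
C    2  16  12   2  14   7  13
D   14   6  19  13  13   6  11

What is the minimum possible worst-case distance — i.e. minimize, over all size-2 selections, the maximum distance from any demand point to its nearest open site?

12

Open {A, C}.
  Farthest demand point is S3 at distance 12 (to A); all others are ≤ 12.
With {C, D} the worst case is 13.
With {A, D} the worst case is 14.
No size-2 selection achieves below 12.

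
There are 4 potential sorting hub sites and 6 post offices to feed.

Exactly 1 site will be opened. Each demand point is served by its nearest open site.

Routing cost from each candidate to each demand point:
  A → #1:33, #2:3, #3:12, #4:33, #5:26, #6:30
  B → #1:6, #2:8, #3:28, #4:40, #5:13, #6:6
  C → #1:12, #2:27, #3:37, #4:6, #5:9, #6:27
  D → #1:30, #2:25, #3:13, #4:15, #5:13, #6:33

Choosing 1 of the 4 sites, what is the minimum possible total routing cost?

101

Open {B}.
  #1→B 6, #2→B 8, #3→B 28, #4→B 40, #5→B 13, #6→B 6  ⇒ total 101.
Compare {C}: total 118.
Compare {D}: total 129.
No size-1 selection does better; minimum is 101.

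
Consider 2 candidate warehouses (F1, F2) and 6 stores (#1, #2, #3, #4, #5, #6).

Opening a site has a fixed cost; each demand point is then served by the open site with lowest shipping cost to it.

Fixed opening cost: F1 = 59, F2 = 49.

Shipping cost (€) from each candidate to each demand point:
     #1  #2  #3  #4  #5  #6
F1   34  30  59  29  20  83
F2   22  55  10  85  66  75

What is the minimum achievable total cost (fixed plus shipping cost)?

Open {F1, F2}: assign each demand point to its cheapest open site.
  #1→F2 22, #2→F1 30, #3→F2 10, #4→F1 29, #5→F1 20, #6→F2 75
  shipping cost 186, fixed 108 → total 294.
Compare {F1}: shipping cost 255 + fixed 59 = 314.
Compare {F2}: shipping cost 313 + fixed 49 = 362.

294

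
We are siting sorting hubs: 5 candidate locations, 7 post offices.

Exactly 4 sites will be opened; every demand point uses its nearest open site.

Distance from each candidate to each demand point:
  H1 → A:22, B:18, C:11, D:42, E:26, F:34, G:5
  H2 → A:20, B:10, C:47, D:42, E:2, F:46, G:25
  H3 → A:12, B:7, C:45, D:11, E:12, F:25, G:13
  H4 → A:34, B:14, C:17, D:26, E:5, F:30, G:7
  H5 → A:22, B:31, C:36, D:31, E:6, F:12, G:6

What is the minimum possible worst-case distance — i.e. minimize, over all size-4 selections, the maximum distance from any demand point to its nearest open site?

12

Open {H1, H2, H3, H5}.
  Farthest demand point is A at distance 12 (to H3); all others are ≤ 12.
With {H1, H3, H4, H5} the worst case is 12.
With {H2, H3, H4, H5} the worst case is 17.
No size-4 selection achieves below 12.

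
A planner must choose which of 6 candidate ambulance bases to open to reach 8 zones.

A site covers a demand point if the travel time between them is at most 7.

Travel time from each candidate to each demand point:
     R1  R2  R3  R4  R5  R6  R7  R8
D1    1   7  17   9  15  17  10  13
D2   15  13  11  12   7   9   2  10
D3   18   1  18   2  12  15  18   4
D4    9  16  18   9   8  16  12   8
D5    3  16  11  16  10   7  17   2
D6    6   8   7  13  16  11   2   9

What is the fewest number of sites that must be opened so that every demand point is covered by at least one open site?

Coverage sets (demand points within 7 of each site):
  D1: {R1, R2}
  D2: {R5, R7}
  D3: {R2, R4, R8}
  D4: {}
  D5: {R1, R6, R8}
  D6: {R1, R3, R7}
No 3 sites suffice: every size-3 union leaves at least one demand point uncovered.
But {D2, D3, D5, D6} covers everything, so the minimum is 4.

4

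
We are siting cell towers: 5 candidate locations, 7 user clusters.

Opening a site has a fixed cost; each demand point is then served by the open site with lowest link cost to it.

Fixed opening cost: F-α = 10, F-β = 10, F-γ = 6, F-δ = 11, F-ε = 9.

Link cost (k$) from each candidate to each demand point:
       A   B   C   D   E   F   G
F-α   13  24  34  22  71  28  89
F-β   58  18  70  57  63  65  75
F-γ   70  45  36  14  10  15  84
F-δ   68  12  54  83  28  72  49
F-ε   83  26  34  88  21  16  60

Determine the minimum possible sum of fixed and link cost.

174

Open {F-α, F-γ, F-δ}: assign each demand point to its cheapest open site.
  A→F-α 13, B→F-δ 12, C→F-α 34, D→F-γ 14, E→F-γ 10, F→F-γ 15, G→F-δ 49
  link cost 147, fixed 27 → total 174.
Compare {F-α, F-γ, F-δ, F-ε}: link cost 147 + fixed 36 = 183.
Compare {F-α, F-β, F-γ, F-δ}: link cost 147 + fixed 37 = 184.
Compare {F-α, F-β, F-γ, F-δ, F-ε}: link cost 147 + fixed 46 = 193.
All other subsets cost ≥ 183. Minimum total cost: 174.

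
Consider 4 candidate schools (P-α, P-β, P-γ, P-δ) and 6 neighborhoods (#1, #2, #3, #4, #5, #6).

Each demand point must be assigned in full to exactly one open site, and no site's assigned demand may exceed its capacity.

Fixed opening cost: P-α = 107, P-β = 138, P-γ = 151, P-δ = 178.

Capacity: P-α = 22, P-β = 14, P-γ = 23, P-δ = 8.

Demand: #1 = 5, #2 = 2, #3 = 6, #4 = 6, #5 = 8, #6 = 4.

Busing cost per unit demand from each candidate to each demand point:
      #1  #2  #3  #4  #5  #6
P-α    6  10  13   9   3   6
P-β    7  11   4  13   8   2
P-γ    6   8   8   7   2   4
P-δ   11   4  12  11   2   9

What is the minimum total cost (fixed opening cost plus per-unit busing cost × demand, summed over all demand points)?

405

Open {P-α, P-β}; cheapest assignment that respects the capacities:
  P-α (cap 22, load 21): #1, #2, #4, #5 — cost 5×6 + 2×10 + 6×9 + 8×3 = 128
  P-β (cap 14, load 10): #3, #6 — cost 6×4 + 4×2 = 32
  Shipping 160, fixed 245 → total 405.
  Any other capacity-feasible assignment to {P-α, P-β} ships for at least 160.
Compare {P-β, P-γ}: its best feasible assignment gives total 425.
Compare {P-α, P-γ}: its best feasible assignment gives total 434.
Every other set of open sites that can feasibly serve all demand totals ≥ 425 even under its best assignment. Minimum: 405.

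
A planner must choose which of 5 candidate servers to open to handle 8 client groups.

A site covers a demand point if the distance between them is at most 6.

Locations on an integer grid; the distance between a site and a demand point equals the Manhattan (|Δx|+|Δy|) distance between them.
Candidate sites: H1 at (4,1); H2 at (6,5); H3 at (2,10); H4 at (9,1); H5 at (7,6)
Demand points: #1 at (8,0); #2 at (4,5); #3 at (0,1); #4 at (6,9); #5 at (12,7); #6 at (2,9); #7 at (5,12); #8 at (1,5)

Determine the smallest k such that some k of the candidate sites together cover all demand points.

Coverage sets (demand points within 6 of each site):
  H1: {#1, #2, #3}
  H2: {#2, #4, #8}
  H3: {#4, #6, #7, #8}
  H4: {#1}
  H5: {#2, #4, #5}
No 2 sites suffice: every size-2 union leaves at least one demand point uncovered.
But {H1, H3, H5} covers everything, so the minimum is 3.

3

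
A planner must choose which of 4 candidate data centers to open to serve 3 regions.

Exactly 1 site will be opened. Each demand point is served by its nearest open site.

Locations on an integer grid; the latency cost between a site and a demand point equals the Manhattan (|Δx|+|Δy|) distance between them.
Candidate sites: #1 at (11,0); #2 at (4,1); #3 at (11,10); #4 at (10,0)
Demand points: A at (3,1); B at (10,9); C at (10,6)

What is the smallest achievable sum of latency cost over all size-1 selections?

Open {#4}.
  A→#4 8, B→#4 9, C→#4 6  ⇒ total 23.
Compare {#3}: total 24.
Compare {#1}: total 26.
No size-1 selection does better; minimum is 23.

23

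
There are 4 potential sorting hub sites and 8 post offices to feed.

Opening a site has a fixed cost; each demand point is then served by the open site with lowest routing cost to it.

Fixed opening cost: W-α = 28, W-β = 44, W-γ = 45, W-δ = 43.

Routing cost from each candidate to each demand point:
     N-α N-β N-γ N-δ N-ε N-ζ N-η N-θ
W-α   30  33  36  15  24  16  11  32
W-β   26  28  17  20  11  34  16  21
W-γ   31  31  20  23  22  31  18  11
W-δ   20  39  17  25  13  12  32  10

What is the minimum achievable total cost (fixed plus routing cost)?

202

Open {W-α, W-δ}: assign each demand point to its cheapest open site.
  N-α→W-δ 20, N-β→W-α 33, N-γ→W-δ 17, N-δ→W-α 15, N-ε→W-δ 13, N-ζ→W-δ 12, N-η→W-α 11, N-θ→W-δ 10
  routing cost 131, fixed 71 → total 202.
Compare {W-δ}: routing cost 168 + fixed 43 = 211.
Compare {W-β}: routing cost 173 + fixed 44 = 217.
Compare {W-α, W-β}: routing cost 145 + fixed 72 = 217.
All other subsets cost ≥ 211. Minimum total cost: 202.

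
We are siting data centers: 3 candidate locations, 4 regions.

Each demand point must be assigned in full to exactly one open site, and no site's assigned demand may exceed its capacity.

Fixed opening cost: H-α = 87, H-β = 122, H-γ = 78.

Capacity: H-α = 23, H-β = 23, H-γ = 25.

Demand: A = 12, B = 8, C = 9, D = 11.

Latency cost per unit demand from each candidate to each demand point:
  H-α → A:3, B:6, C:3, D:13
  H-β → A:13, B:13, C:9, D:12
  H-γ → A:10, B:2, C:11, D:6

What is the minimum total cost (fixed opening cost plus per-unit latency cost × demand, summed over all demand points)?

Open {H-α, H-γ}; cheapest assignment that respects the capacities:
  H-α (cap 23, load 21): A, C — cost 12×3 + 9×3 = 63
  H-γ (cap 25, load 19): B, D — cost 8×2 + 11×6 = 82
  Shipping 145, fixed 165 → total 310.
  Any other capacity-feasible assignment to {H-α, H-γ} ships for at least 145.
Compare {H-α, H-β, H-γ}: its best feasible assignment gives total 432.
Compare {H-α, H-β}: its best feasible assignment gives total 506.
Every other set of open sites that can feasibly serve all demand totals ≥ 432 even under its best assignment. Minimum: 310.

310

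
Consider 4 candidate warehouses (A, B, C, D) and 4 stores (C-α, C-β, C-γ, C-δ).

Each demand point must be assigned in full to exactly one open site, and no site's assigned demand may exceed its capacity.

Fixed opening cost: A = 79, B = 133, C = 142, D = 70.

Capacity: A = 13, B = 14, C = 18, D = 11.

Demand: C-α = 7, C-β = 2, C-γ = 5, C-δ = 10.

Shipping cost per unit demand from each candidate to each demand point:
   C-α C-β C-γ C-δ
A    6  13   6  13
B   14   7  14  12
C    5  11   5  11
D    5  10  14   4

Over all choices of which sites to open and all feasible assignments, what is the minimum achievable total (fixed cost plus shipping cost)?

Open {C, D}; cheapest assignment that respects the capacities:
  C (cap 18, load 14): C-α, C-β, C-γ — cost 7×5 + 2×11 + 5×5 = 82
  D (cap 11, load 10): C-δ — cost 10×4 = 40
  Shipping 122, fixed 212 → total 334.
  Any other capacity-feasible assignment to {C, D} ships for at least 122.
Compare {A, B, D}: its best feasible assignment gives total 408.
Compare {A, C, D}: its best feasible assignment gives total 413.
Every other set of open sites that can feasibly serve all demand totals ≥ 408 even under its best assignment. Minimum: 334.

334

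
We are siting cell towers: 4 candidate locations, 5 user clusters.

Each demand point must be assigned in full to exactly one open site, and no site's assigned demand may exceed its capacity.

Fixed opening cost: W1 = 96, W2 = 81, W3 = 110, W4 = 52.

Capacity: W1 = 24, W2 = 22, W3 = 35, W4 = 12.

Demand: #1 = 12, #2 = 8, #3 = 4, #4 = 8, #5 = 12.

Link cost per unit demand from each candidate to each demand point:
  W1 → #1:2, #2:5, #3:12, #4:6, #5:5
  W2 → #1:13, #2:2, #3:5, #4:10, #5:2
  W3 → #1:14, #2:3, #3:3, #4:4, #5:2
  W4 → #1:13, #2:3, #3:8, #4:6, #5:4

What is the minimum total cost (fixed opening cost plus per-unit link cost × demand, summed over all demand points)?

322

Open {W1, W3}; cheapest assignment that respects the capacities:
  W1 (cap 24, load 12): #1 — cost 12×2 = 24
  W3 (cap 35, load 32): #2, #3, #4, #5 — cost 8×3 + 4×3 + 8×4 + 12×2 = 92
  Shipping 116, fixed 206 → total 322.
  Any other capacity-feasible assignment to {W1, W3} ships for at least 116.
Compare {W1, W2}: its best feasible assignment gives total 337.
Compare {W1, W2, W4}: its best feasible assignment gives total 369.
Every other set of open sites that can feasibly serve all demand totals ≥ 337 even under its best assignment. Minimum: 322.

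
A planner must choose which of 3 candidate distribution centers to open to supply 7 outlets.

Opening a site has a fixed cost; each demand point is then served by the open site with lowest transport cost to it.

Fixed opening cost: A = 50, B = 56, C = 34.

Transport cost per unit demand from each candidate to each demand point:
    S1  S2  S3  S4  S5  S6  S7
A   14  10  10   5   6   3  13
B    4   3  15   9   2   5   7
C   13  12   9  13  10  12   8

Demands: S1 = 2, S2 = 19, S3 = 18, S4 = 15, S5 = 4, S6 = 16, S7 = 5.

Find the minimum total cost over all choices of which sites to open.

Open {A, B}: assign each demand point to its cheapest open site.
  S1→B 2×4=8, S2→B 19×3=57, S3→A 18×10=180, S4→A 15×5=75, S5→B 4×2=8, S6→A 16×3=48, S7→B 5×7=35
  transport cost 411, fixed 106 → total 517.
Compare {A, B, C}: transport cost 393 + fixed 140 = 533.
Compare {B, C}: transport cost 485 + fixed 90 = 575.
Compare {B}: transport cost 593 + fixed 56 = 649.
All other subsets cost ≥ 533. Minimum total cost: 517.

517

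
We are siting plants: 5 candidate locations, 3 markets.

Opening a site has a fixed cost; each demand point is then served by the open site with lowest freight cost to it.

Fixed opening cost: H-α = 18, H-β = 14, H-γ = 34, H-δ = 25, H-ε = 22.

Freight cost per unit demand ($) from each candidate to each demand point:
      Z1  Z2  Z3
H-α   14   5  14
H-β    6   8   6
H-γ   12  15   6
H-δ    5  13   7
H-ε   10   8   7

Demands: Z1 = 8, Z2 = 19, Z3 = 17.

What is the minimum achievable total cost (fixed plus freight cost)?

Open {H-α, H-β}: assign each demand point to its cheapest open site.
  Z1→H-β 8×6=48, Z2→H-α 19×5=95, Z3→H-β 17×6=102
  freight cost 245, fixed 32 → total 277.
Compare {H-α, H-β, H-δ}: freight cost 237 + fixed 57 = 294.
Compare {H-α, H-δ}: freight cost 254 + fixed 43 = 297.
Compare {H-α, H-β, H-ε}: freight cost 245 + fixed 54 = 299.
All other subsets cost ≥ 294. Minimum total cost: 277.

277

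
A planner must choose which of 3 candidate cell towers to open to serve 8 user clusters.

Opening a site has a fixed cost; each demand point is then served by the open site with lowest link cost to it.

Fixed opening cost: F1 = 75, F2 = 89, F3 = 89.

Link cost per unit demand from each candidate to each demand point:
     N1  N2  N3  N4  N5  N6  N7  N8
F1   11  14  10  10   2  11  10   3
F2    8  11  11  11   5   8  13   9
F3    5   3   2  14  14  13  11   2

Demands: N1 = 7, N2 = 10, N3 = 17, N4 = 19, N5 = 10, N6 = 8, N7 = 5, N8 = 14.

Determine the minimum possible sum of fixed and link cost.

Open {F1, F3}: assign each demand point to its cheapest open site.
  N1→F3 7×5=35, N2→F3 10×3=30, N3→F3 17×2=34, N4→F1 19×10=190, N5→F1 10×2=20, N6→F1 8×11=88, N7→F1 5×10=50, N8→F3 14×2=28
  link cost 475, fixed 164 → total 639.
Compare {F2, F3}: link cost 505 + fixed 178 = 683.
Compare {F1, F2, F3}: link cost 451 + fixed 253 = 704.
Compare {F3}: link cost 692 + fixed 89 = 781.
All other subsets cost ≥ 683. Minimum total cost: 639.

639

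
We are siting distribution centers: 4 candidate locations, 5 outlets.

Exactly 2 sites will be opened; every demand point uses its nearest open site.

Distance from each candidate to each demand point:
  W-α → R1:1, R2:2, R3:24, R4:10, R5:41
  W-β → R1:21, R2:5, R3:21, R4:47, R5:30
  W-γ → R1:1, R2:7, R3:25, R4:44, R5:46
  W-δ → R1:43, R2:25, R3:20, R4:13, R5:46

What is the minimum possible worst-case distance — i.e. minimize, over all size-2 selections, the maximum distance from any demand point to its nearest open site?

30

Open {W-α, W-β}.
  Farthest demand point is R5 at distance 30 (to W-β); all others are ≤ 30.
With {W-β, W-δ} the worst case is 30.
With {W-α, W-γ} the worst case is 41.
No size-2 selection achieves below 30.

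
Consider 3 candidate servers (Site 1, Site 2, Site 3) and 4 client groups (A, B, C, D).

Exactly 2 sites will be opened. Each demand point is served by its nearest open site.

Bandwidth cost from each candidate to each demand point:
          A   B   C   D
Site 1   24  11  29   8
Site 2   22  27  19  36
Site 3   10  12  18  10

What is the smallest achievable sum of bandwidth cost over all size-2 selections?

Open {Site 1, Site 3}.
  A→Site 3 10, B→Site 1 11, C→Site 3 18, D→Site 1 8  ⇒ total 47.
Compare {Site 2, Site 3}: total 50.
Compare {Site 1, Site 2}: total 60.

47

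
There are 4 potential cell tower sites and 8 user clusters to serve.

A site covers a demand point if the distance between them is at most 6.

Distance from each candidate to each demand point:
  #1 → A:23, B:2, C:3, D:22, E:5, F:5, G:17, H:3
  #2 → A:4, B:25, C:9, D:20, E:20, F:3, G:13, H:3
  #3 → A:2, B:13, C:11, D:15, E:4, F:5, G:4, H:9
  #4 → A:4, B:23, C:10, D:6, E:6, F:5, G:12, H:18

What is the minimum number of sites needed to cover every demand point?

3

Coverage sets (demand points within 6 of each site):
  #1: {B, C, E, F, H}
  #2: {A, F, H}
  #3: {A, E, F, G}
  #4: {A, D, E, F}
No 2 sites suffice: every size-2 union leaves at least one demand point uncovered.
But {#1, #3, #4} covers everything, so the minimum is 3.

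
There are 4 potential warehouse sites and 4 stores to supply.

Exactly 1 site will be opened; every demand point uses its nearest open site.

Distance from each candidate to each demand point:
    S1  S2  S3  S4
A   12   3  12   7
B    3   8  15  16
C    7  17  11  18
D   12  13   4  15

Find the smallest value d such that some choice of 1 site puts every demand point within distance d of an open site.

Open {A}.
  Farthest demand point is S1 at distance 12 (to A); all others are ≤ 12.
With {D} the worst case is 15.
With {B} the worst case is 16.
No size-1 selection achieves below 12.

12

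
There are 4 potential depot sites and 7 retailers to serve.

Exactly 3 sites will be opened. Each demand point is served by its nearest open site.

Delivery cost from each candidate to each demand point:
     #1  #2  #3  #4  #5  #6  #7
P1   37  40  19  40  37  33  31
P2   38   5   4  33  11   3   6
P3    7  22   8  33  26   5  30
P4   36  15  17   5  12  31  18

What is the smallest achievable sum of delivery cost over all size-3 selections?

41

Open {P2, P3, P4}.
  #1→P3 7, #2→P2 5, #3→P2 4, #4→P4 5, #5→P2 11, #6→P2 3, #7→P2 6  ⇒ total 41.
Compare {P1, P2, P3}: total 69.
Compare {P1, P2, P4}: total 70.
No size-3 selection does better; minimum is 41.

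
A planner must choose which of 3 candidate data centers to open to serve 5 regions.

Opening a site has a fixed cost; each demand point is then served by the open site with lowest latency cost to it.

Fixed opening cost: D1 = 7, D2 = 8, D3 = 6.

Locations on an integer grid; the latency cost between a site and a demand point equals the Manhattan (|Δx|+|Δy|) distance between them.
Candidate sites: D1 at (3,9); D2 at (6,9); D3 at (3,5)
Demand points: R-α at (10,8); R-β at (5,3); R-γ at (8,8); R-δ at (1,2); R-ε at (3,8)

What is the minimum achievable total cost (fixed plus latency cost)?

34

Open {D2, D3}: assign each demand point to its cheapest open site.
  R-α→D2 5, R-β→D3 4, R-γ→D2 3, R-δ→D3 5, R-ε→D3 3
  latency cost 20, fixed 14 → total 34.
Compare {D3}: latency cost 30 + fixed 6 = 36.
Compare {D1, D3}: latency cost 24 + fixed 13 = 37.
Compare {D1}: latency cost 32 + fixed 7 = 39.
All other subsets cost ≥ 36. Minimum total cost: 34.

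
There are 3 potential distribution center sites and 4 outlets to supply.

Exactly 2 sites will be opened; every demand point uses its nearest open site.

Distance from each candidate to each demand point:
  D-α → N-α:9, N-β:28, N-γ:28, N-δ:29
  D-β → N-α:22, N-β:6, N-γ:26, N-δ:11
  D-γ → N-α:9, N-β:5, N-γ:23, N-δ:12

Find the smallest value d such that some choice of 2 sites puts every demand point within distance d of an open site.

23

Open {D-α, D-γ}.
  Farthest demand point is N-γ at distance 23 (to D-γ); all others are ≤ 23.
With {D-β, D-γ} the worst case is 23.
With {D-α, D-β} the worst case is 26.
No size-2 selection achieves below 23.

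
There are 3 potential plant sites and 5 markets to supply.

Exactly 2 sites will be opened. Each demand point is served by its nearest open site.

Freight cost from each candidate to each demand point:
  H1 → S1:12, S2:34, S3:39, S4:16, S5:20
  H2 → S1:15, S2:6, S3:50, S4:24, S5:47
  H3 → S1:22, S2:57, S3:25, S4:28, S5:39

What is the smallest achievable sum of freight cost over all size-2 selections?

93

Open {H1, H2}.
  S1→H1 12, S2→H2 6, S3→H1 39, S4→H1 16, S5→H1 20  ⇒ total 93.
Compare {H1, H3}: total 107.
Compare {H2, H3}: total 109.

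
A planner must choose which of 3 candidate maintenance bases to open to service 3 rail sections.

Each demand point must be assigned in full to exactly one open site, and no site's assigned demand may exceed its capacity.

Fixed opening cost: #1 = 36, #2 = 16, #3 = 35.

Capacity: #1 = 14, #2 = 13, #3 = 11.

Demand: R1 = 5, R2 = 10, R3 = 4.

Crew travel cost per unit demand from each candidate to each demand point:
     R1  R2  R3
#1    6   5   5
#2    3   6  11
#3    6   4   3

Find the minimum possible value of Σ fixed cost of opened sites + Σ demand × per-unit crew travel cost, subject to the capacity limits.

Open {#1, #2}; cheapest assignment that respects the capacities:
  #1 (cap 14, load 14): R2, R3 — cost 10×5 + 4×5 = 70
  #2 (cap 13, load 5): R1 — cost 5×3 = 15
  Shipping 85, fixed 52 → total 137.
  Any other capacity-feasible assignment to {#1, #2} ships for at least 85.
Compare {#2, #3}: its best feasible assignment gives total 150.
Compare {#1, #3}: its best feasible assignment gives total 161.
Every other set of open sites that can feasibly serve all demand totals ≥ 150 even under its best assignment. Minimum: 137.

137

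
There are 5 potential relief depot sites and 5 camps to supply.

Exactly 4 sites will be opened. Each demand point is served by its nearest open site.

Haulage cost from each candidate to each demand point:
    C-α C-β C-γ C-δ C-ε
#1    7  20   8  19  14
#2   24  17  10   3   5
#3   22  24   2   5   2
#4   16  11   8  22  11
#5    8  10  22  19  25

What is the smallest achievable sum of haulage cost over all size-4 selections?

24

Open {#1, #2, #3, #5}.
  C-α→#1 7, C-β→#5 10, C-γ→#3 2, C-δ→#2 3, C-ε→#3 2  ⇒ total 24.
Compare {#1, #2, #3, #4}: total 25.
Compare {#2, #3, #4, #5}: total 25.
No size-4 selection does better; minimum is 24.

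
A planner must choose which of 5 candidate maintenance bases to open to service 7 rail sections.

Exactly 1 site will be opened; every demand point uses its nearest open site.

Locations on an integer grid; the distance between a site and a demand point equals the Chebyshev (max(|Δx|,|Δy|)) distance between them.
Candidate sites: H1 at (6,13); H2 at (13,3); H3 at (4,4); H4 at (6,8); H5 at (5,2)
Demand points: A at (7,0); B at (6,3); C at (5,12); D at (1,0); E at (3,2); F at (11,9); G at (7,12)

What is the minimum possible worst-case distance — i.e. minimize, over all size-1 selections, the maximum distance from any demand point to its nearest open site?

8

Open {H3}.
  Farthest demand point is C at distance 8 (to H3); all others are ≤ 8.
With {H4} the worst case is 8.
With {H5} the worst case is 10.
No size-1 selection achieves below 8.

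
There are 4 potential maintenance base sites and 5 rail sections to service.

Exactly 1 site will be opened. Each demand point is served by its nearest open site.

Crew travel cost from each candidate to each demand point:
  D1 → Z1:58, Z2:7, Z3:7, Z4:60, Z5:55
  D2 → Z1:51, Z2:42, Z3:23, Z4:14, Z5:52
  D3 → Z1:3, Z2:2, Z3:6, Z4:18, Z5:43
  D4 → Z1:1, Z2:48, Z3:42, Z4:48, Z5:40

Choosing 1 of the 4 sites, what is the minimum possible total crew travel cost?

72

Open {D3}.
  Z1→D3 3, Z2→D3 2, Z3→D3 6, Z4→D3 18, Z5→D3 43  ⇒ total 72.
Compare {D4}: total 179.
Compare {D2}: total 182.
No size-1 selection does better; minimum is 72.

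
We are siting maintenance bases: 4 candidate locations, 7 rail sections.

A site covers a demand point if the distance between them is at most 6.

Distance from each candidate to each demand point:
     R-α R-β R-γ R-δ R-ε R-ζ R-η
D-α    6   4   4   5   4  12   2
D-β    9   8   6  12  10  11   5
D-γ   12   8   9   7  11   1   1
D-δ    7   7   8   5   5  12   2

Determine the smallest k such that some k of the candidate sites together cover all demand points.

2

Coverage sets (demand points within 6 of each site):
  D-α: {R-α, R-β, R-γ, R-δ, R-ε, R-η}
  D-β: {R-γ, R-η}
  D-γ: {R-ζ, R-η}
  D-δ: {R-δ, R-ε, R-η}
No single site covers all 7 demand points.
But {D-α, D-γ} covers everything, so the minimum is 2.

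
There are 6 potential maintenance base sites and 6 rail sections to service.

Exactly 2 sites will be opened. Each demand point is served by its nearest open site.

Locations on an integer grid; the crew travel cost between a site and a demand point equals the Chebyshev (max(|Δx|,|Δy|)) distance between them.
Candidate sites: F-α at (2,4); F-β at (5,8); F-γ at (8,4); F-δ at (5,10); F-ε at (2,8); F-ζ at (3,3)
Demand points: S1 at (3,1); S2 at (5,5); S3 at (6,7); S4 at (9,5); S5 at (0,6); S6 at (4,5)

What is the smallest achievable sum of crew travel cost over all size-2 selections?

Open {F-γ, F-ζ}.
  S1→F-ζ 2, S2→F-ζ 2, S3→F-γ 3, S4→F-γ 1, S5→F-ζ 3, S6→F-ζ 2  ⇒ total 13.
Compare {F-α, F-γ}: total 14.
Compare {F-β, F-ζ}: total 14.
No size-2 selection does better; minimum is 13.

13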